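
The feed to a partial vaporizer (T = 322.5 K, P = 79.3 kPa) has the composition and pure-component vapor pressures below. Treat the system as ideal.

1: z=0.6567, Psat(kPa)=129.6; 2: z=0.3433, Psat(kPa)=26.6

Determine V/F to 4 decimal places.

Raoult's law: Kᵢ = Pᵢˢᵃᵗ/P = Pᵢˢᵃᵗ/79.3.
  K_1 = 129.6/79.3 = 1.634300, K_2 = 26.6/79.3 = 0.335435
Material balance + equilibrium reduce to Σ zᵢ(Kᵢ−1)/(1+V/F(Kᵢ−1)) = 0.
Feasibility: ΣzᵢKᵢ = 1.1884, Σzᵢ/Kᵢ = 1.4253 — both > 1, two phases present.
Binary case is linear: z₁(K₁−1)(1+V/F(K₂−1)) + z₂(K₂−1)(1+V/F(K₁−1)) = 0
⇒ V/F = [z₁(K₁−1)+z₂(K₂−1)] / [−(K₁−1)(K₂−1)] = 0.18840/0.42153 = 0.4469

V/F = 0.4469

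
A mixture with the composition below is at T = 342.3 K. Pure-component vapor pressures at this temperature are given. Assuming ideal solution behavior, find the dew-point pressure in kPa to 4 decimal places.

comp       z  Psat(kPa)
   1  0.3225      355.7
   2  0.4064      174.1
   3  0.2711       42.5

Pdew = 103.9525 kPa

At the dew point ψ → 1, so Σzᵢ/Kᵢ = 1 with Kᵢ = Pᵢˢᵃᵗ/P ⇒ 1/P = Σzᵢ/Pᵢˢᵃᵗ.
1/P = 0.3225/355.7 + 0.4064/174.1 + 0.2711/42.5 = 0.0096198 ⇒ P = 103.9525 kPa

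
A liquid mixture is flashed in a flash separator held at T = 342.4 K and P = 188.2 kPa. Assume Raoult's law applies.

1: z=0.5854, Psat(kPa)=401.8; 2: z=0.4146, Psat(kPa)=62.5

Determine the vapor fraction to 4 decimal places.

Raoult's law: Kᵢ = Pᵢˢᵃᵗ/P = Pᵢˢᵃᵗ/188.2.
  K_1 = 401.8/188.2 = 2.134963, K_2 = 62.5/188.2 = 0.332094
Binary case is linear: z₁(K₁−1)(1+ψ(K₂−1)) + z₂(K₂−1)(1+ψ(K₁−1)) = 0
⇒ ψ = [z₁(K₁−1)+z₂(K₂−1)] / [−(K₁−1)(K₂−1)] = 0.38749/0.75805 = 0.5112

ψ = 0.5112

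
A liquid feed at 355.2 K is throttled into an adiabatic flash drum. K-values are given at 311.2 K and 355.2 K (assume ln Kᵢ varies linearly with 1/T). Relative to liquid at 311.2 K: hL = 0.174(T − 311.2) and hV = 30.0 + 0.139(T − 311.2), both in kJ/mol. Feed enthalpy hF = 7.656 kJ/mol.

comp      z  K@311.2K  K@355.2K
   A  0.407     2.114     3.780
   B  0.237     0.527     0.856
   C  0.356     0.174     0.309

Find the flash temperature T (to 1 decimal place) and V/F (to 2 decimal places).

T = 320.4 K, V/F = 0.20

Adiabatic flash: solve Rachford–Rice at each trial T, then check hF = ψ·hV(T) + (1−ψ)·hL(T).
  T = 311.2 K: K = (2.114, 0.527, 0.174), RR gives ψ = 0.060, H_out = 1.809 kJ/mol
  T = 355.2 K: K = (3.780, 0.856, 0.309), RR gives ψ = 0.564, H_out = 23.719 kJ/mol
  T = 333.2 K: K = (2.882, 0.682, 0.236), RR gives ψ = 0.356, H_out = 14.246 kJ/mol
  T = 322.2 K: K = (2.481, 0.602, 0.204), RR gives ψ = 0.229, H_out = 8.691 kJ/mol
  T = 316.7 K: K = (2.293, 0.564, 0.189), RR gives ψ = 0.152, H_out = 5.480 kJ/mol
  T = 319.4 K: K = (2.385, 0.583, 0.196), RR gives ψ = 0.191, H_out = 7.104 kJ/mol
  T = 320.8 K: K = (2.433, 0.593, 0.200), RR gives ψ = 0.210, H_out = 7.909 kJ/mol
Linear interpolation between T = 319.4 (H_out = 7.104) and T = 320.8 (H_out = 7.909) on hF = 7.656 gives T ≈ 320.4 K, at which ψ = 0.20.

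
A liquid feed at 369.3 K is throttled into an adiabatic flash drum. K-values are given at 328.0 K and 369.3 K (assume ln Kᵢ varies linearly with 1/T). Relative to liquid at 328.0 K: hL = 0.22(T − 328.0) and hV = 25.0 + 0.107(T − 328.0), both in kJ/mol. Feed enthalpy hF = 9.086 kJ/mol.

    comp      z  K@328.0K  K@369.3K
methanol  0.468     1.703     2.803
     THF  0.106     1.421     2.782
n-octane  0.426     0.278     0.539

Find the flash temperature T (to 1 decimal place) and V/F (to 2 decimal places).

T = 334.8 K, V/F = 0.31

Adiabatic flash: solve Rachford–Rice at each trial T, then check hF = ψ·hV(T) + (1−ψ)·hL(T).
  T = 328.0 K: K = (1.703, 1.421, 0.278), RR gives ψ = 0.139, H_out = 3.475 kJ/mol
  T = 369.3 K: K = (2.803, 2.782, 0.539), RR gives ψ = 1.000, H_out = 29.419 kJ/mol
  T = 348.6 K: K = (2.216, 2.027, 0.394), RR gives ψ = 0.587, H_out = 17.831 kJ/mol
  T = 338.3 K: K = (1.950, 1.706, 0.333), RR gives ψ = 0.388, H_out = 11.526 kJ/mol
  T = 333.1 K: K = (1.823, 1.558, 0.304), RR gives ψ = 0.273, H_out = 7.794 kJ/mol
  T = 335.7 K: K = (1.886, 1.631, 0.318), RR gives ψ = 0.333, H_out = 9.726 kJ/mol
  T = 334.4 K: K = (1.855, 1.594, 0.311), RR gives ψ = 0.304, H_out = 8.779 kJ/mol
Linear interpolation between T = 334.4 (H_out = 8.779) and T = 335.7 (H_out = 9.726) on hF = 9.086 gives T ≈ 334.8 K, at which ψ = 0.31.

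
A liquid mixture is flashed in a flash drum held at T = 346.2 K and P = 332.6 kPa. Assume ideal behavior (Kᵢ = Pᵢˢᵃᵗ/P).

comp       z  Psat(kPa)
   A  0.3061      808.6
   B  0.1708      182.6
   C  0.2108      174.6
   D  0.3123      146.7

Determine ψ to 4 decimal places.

Raoult's law: Kᵢ = Pᵢˢᵃᵗ/P = Pᵢˢᵃᵗ/332.6.
  K_A = 808.6/332.6 = 2.431149, K_B = 182.6/332.6 = 0.549008, K_C = 174.6/332.6 = 0.524955, K_D = 146.7/332.6 = 0.441070
Material balance + equilibrium reduce to Σ zᵢ(Kᵢ−1)/(1+ψ(Kᵢ−1)) = 0.
Check two-phase: ΣzᵢKᵢ = 1.0864 > 1 and Σzᵢ/Kᵢ = 1.5466 > 1, so g(0) = 0.0864 > 0 and g(1) = -0.5466 < 0.
Iterate (Newton) starting at ψ = 0.36:
  ψ = 0.3600: g = -0.14216, g' = -0.5447 → ψ = 0.0990
  ψ = 0.0990: g = 0.01321, g' = -0.6808 → ψ = 0.1184
  ψ = 0.1184: g = 0.00018, g' = -0.6625 → ψ = 0.1187
Converged at ψ = 0.1187.

ψ = 0.1187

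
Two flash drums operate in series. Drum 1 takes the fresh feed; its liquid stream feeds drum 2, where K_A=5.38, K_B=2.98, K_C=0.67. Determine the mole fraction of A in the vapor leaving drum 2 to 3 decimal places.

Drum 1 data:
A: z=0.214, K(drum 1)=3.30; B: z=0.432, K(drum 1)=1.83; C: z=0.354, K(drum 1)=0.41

Drum 1:
Let ψ₁ = V/F and solve Σ zᵢ(Kᵢ−1)/(1+ψ₁(Kᵢ−1)) = 0.
g(0) = ΣzᵢKᵢ − 1 = 0.642 and g(1) = 1 − Σzᵢ/Kᵢ = -0.164, so a root lies in (0, 1).
Iterate (Newton) starting at ψ₁ = 0.5:
  ψ₁ = 0.500: g = 0.1861, g' = -0.641 → ψ₁ = 0.790
Converged at ψ₁ = 0.790.
Drum-1 compositions:
  A: x = 0.076, y = 0.251
  B: x = 0.261, y = 0.477
  C: x = 0.663, y = 0.272
Drum-2 feed = drum-1 liquid: z₂ = (0.0760, 0.2609, 0.6631).
Drum 2:
Rachford–Rice: g(ψ₂) = Σ zᵢ(Kᵢ−1)/(1+ψ₂(Kᵢ−1)) = 0.
g(0) = ΣzᵢKᵢ − 1 = 0.630 and g(1) = 1 − Σzᵢ/Kᵢ = -0.091, so a root lies in (0, 1).
Newton–Raphson from ψ₂ = 0.69:
  ψ₂ = 0.690: g = 0.0177, g' = -0.394 → ψ₂ = 0.735
  ψ₂ = 0.735: g = 0.0004, g' = -0.377 → ψ₂ = 0.736
Converged at ψ₂ = 0.736.
  A: x = 0.018, y = 0.097
  B: x = 0.106, y = 0.316
  C: x = 0.876, y = 0.587

y_A (drum 2) = 0.097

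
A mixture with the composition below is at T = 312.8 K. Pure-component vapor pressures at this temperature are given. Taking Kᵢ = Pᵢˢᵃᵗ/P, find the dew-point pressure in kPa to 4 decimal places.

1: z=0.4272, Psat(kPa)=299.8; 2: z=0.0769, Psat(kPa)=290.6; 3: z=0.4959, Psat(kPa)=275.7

Pdew = 286.6751 kPa

At the dew point ψ → 1, so Σzᵢ/Kᵢ = 1 with Kᵢ = Pᵢˢᵃᵗ/P ⇒ 1/P = Σzᵢ/Pᵢˢᵃᵗ.
1/P = 0.4272/299.8 + 0.0769/290.6 + 0.4959/275.7 = 0.0034883 ⇒ P = 286.6751 kPa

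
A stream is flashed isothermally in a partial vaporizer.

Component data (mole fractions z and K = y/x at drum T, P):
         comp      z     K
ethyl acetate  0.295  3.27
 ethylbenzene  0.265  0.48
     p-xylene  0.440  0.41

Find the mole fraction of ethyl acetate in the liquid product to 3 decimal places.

x_ethyl acetate = 0.199

Newton iteration, V/F⁰ = 0.5:
  V/F = 0.500: g = -0.2408, g' = -0.773 → V/F = 0.188
  V/F = 0.188: g = 0.0243, g' = -1.028 → V/F = 0.212
  V/F = 0.212: g = 0.0005, g' = -0.983 → V/F = 0.213
Converged at V/F = 0.213.
Compositions from xᵢ = zᵢ/(1+V/F(Kᵢ−1)), yᵢ = Kᵢxᵢ:
  ethyl acetate: x = 0.199, y = 0.651
  ethylbenzene: x = 0.298, y = 0.143
  p-xylene: x = 0.503, y = 0.206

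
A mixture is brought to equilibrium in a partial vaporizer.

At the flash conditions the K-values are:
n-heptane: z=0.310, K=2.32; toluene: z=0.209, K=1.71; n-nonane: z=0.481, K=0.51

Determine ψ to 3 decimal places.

Material balance + equilibrium reduce to Σ zᵢ(Kᵢ−1)/(1+ψ(Kᵢ−1)) = 0.
Feasibility: ΣzᵢKᵢ = 1.322, Σzᵢ/Kᵢ = 1.199 — both > 1, two phases present.
Newton–Raphson from ψ = 0.55:
  ψ = 0.550: g = 0.0212, g' = -0.452 → ψ = 0.597
Converged at ψ = 0.597.

ψ = 0.597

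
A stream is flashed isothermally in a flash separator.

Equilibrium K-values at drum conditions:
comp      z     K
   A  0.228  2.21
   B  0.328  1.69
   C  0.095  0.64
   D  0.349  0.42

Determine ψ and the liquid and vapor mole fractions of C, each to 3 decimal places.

Rachford–Rice: g(ψ) = Σ zᵢ(Kᵢ−1)/(1+ψ(Kᵢ−1)) = 0.
Feasibility: ΣzᵢKᵢ = 1.266, Σzᵢ/Kᵢ = 1.277 — both > 1, two phases present.
Newton–Raphson from ψ = 0.5:
  ψ = 0.500: g = 0.0133, g' = -0.467 → ψ = 0.529
  ψ = 0.529: g = -0.0001, g' = -0.471 → ψ = 0.528
Converged at ψ = 0.528.
Compositions from xᵢ = zᵢ/(1+ψ(Kᵢ−1)), yᵢ = Kᵢxᵢ:
  A: x = 0.139, y = 0.307
  B: x = 0.240, y = 0.406
  C: x = 0.117, y = 0.075
  D: x = 0.503, y = 0.211

ψ = 0.528, x_C = 0.117, y_C = 0.075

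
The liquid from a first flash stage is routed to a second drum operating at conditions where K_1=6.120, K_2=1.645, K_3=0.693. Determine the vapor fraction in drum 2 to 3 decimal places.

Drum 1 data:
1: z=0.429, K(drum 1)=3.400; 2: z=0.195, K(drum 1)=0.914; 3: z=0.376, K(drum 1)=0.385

Drum 1:
Iterate (Newton) starting at ψ₁ = 0.5:
  ψ₁ = 0.500: g = 0.1166, g' = -0.809 → ψ₁ = 0.644
  ψ₁ = 0.644: g = 0.0037, g' = -0.773 → ψ₁ = 0.649
Converged at ψ₁ = 0.649.
Drum-1 compositions:
  1: x = 0.168, y = 0.570
  2: x = 0.207, y = 0.189
  3: x = 0.626, y = 0.241
Drum-2 feed = drum-1 liquid: z₂ = (0.1677, 0.2065, 0.6257).
Drum 2:
Iterate (Newton) starting at ψ₂ = 0.49:
  ψ₂ = 0.490: g = 0.1199, g' = -0.488 → ψ₂ = 0.735
  ψ₂ = 0.735: g = 0.0225, g' = -0.332 → ψ₂ = 0.803
  ψ₂ = 0.803: g = 0.0008, g' = -0.309 → ψ₂ = 0.806
Converged at ψ₂ = 0.806.
  1: x = 0.033, y = 0.200
  2: x = 0.136, y = 0.224
  3: x = 0.831, y = 0.576

V/F (drum 2) = 0.806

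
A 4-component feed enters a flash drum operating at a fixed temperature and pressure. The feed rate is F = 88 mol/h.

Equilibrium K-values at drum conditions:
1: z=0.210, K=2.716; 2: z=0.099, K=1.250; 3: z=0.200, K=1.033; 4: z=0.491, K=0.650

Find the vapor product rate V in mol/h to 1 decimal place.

Material balance + equilibrium reduce to Σ zᵢ(Kᵢ−1)/(1+V/F(Kᵢ−1)) = 0.
Feasibility: ΣzᵢKᵢ = 1.220, Σzᵢ/Kᵢ = 1.106 — both > 1, two phases present.
Iterate (Newton) starting at V/F = 0.5:
  V/F = 0.500: g = 0.0141, g' = -0.273 → V/F = 0.552
  V/F = 0.552: g = 0.0003, g' = -0.261 → V/F = 0.553
Converged at V/F = 0.553.
Then V = V/F·F = 0.5531·88 = 48.7 mol/h and L = F − V = 39.3 mol/h.

V = 48.7 mol/h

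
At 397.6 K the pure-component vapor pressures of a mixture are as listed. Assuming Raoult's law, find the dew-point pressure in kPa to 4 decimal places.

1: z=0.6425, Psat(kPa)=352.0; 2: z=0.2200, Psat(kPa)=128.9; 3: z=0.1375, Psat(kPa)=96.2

Pdew = 201.5581 kPa

At the dew point ψ → 1, so Σzᵢ/Kᵢ = 1 with Kᵢ = Pᵢˢᵃᵗ/P ⇒ 1/P = Σzᵢ/Pᵢˢᵃᵗ.
1/P = 0.6425/352.0 + 0.2200/128.9 + 0.1375/96.2 = 0.0049613 ⇒ P = 201.5581 kPa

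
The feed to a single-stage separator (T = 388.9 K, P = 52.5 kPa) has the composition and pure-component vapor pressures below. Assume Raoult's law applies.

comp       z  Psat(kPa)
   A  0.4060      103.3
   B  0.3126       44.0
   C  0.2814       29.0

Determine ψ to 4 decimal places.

ψ = 0.6762

Raoult's law: Kᵢ = Pᵢˢᵃᵗ/P = Pᵢˢᵃᵗ/52.5.
  K_A = 103.3/52.5 = 1.967619, K_B = 44.0/52.5 = 0.838095, K_C = 29.0/52.5 = 0.552381
Newton iteration, ψ⁰ = 0.65:
  ψ = 0.6500: g = 0.00696, g' = -0.2656 → ψ = 0.6762
Converged at ψ = 0.6762.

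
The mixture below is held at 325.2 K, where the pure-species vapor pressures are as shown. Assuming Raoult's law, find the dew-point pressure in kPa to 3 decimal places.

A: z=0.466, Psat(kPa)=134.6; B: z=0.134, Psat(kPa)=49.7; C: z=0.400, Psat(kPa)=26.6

At the dew point ψ → 1, so Σzᵢ/Kᵢ = 1 with Kᵢ = Pᵢˢᵃᵗ/P ⇒ 1/P = Σzᵢ/Pᵢˢᵃᵗ.
1/P = 0.466/134.6 + 0.134/49.7 + 0.400/26.6 = 0.021196 ⇒ P = 47.179 kPa

Pdew = 47.179 kPa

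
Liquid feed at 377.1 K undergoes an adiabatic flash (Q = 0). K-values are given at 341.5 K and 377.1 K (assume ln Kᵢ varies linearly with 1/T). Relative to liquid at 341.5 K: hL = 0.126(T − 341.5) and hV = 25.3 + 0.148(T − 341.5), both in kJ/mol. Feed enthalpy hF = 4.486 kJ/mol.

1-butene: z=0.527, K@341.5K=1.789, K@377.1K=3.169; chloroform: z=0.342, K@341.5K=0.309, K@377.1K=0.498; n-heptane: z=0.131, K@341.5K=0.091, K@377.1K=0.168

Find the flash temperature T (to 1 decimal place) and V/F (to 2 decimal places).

Adiabatic flash: solve Rachford–Rice at each trial T, then check hF = ψ·hV(T) + (1−ψ)·hL(T).
  T = 341.5 K: K = (1.789, 0.309, 0.091), RR gives ψ = 0.101, H_out = 2.553 kJ/mol
  T = 377.1 K: K = (3.169, 0.498, 0.168), RR gives ψ = 0.633, H_out = 20.991 kJ/mol
  T = 359.3 K: K = (2.415, 0.397, 0.126), RR gives ψ = 0.432, H_out = 13.336 kJ/mol
  T = 350.4 K: K = (2.087, 0.351, 0.107), RR gives ψ = 0.296, H_out = 8.660 kJ/mol
  T = 345.9 K: K = (1.932, 0.330, 0.099), RR gives ψ = 0.208, H_out = 5.828 kJ/mol
  T = 343.7 K: K = (1.860, 0.319, 0.095), RR gives ψ = 0.157, H_out = 4.267 kJ/mol
Linear interpolation between T = 343.7 (H_out = 4.267) and T = 345.9 (H_out = 5.828) on hF = 4.486 gives T ≈ 344.0 K, at which ψ = 0.16.

T = 344.0 K, V/F = 0.16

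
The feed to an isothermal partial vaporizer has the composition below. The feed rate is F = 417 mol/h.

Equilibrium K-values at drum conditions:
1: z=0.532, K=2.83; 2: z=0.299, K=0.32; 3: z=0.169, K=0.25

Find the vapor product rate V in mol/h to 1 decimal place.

Let ψ = V/F and solve Σ zᵢ(Kᵢ−1)/(1+ψ(Kᵢ−1)) = 0.
g(0) = ΣzᵢKᵢ − 1 = 0.643 and g(1) = 1 − Σzᵢ/Kᵢ = -0.798, so a root lies in (0, 1).
Newton–Raphson from ψ = 0.5:
  ψ = 0.500: g = -0.0025, g' = -1.047 → ψ = 0.498
Converged at ψ = 0.498.
Then V = ψ·F = 0.4976·417 = 207.5 mol/h and L = F − V = 209.5 mol/h.

V = 207.5 mol/h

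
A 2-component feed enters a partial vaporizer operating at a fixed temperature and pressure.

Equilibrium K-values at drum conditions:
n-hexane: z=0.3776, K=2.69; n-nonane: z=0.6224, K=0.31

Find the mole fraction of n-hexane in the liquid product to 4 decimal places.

Rachford–Rice: g(V/F) = Σ zᵢ(Kᵢ−1)/(1+V/F(Kᵢ−1)) = 0.
g(0) = ΣzᵢKᵢ − 1 = 0.2087 and g(1) = 1 − Σzᵢ/Kᵢ = -1.1481, so a root lies in (0, 1).
Newton–Raphson from V/F = 0.5:
  V/F = 0.5000: g = -0.30978, g' = -1.0075 → V/F = 0.1925
  V/F = 0.1925: g = -0.01377, g' = -1.0080 → V/F = 0.1789
  V/F = 0.1789: g = 0.00009, g' = -1.0215 → V/F = 0.1790
Converged at V/F = 0.1790.
Compositions from xᵢ = zᵢ/(1+V/F(Kᵢ−1)), yᵢ = Kᵢxᵢ:
  n-hexane: x = 0.2899, y = 0.7799
  n-nonane: x = 0.7101, y = 0.2201

x_n-hexane = 0.2899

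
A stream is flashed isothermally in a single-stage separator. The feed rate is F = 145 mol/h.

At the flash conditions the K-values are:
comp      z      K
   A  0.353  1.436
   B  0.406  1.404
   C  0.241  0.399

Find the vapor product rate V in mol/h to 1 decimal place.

Material balance + equilibrium reduce to Σ zᵢ(Kᵢ−1)/(1+ψ(Kᵢ−1)) = 0.
Check two-phase: ΣzᵢKᵢ = 1.173 > 1 and Σzᵢ/Kᵢ = 1.139 > 1, so g(0) = 0.173 > 0 and g(1) = -0.139 < 0.
Iterate (Newton) starting at ψ = 0.5:
  ψ = 0.500: g = 0.0558, g' = -0.269 → ψ = 0.707
  ψ = 0.707: g = -0.0067, g' = -0.343 → ψ = 0.688
  ψ = 0.688: g = -0.0001, g' = -0.333 → ψ = 0.687
Converged at ψ = 0.687.
Then V = ψ·F = 0.6874·145 = 99.7 mol/h and L = F − V = 45.3 mol/h.

V = 99.7 mol/h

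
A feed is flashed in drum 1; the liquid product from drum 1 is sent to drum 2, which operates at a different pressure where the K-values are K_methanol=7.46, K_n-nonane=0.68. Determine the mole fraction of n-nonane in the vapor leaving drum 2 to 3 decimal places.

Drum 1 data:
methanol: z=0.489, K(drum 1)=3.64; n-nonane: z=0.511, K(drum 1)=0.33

Drum 1:
Material balance + equilibrium reduce to Σ zᵢ(Kᵢ−1)/(1+ψ₁(Kᵢ−1)) = 0.
g(0) = ΣzᵢKᵢ − 1 = 0.949 and g(1) = 1 − Σzᵢ/Kᵢ = -0.683, so a root lies in (0, 1).
Newton iteration, ψ₁⁰ = 0.5:
  ψ₁ = 0.500: g = 0.0416, g' = -1.152 → ψ₁ = 0.536
Converged at ψ₁ = 0.536.
Drum-1 compositions:
  methanol: x = 0.202, y = 0.737
  n-nonane: x = 0.798, y = 0.263
Drum-2 feed = drum-1 liquid: z₂ = (0.2024, 0.7976).
Drum 2:
Let ψ₂ = V/F and solve Σ zᵢ(Kᵢ−1)/(1+ψ₂(Kᵢ−1)) = 0.
Feasibility: ΣzᵢKᵢ = 2.052, Σzᵢ/Kᵢ = 1.200 — both > 1, two phases present.
Binary case is linear: z₁(K₁−1)(1+ψ₂(K₂−1)) + z₂(K₂−1)(1+ψ₂(K₁−1)) = 0
⇒ ψ₂ = [z₁(K₁−1)+z₂(K₂−1)] / [−(K₁−1)(K₂−1)] = 1.0524/2.0672 = 0.509
  methanol: x = 0.047, y = 0.352
  n-nonane: x = 0.953, y = 0.648

y_n-nonane (drum 2) = 0.648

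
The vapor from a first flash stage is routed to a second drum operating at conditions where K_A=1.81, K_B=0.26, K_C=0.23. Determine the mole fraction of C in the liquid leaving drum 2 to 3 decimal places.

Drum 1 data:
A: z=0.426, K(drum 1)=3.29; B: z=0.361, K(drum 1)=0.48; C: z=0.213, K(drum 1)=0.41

x_C (drum 2) = 0.182

Drum 1:
Rachford–Rice: g(ψ₁) = Σ zᵢ(Kᵢ−1)/(1+ψ₁(Kᵢ−1)) = 0.
Check two-phase: ΣzᵢKᵢ = 1.662 > 1 and Σzᵢ/Kᵢ = 1.401 > 1, so g(0) = 0.662 > 0 and g(1) = -0.401 < 0.
Newton–Raphson from ψ₁ = 0.4:
  ψ₁ = 0.400: g = 0.1076, g' = -0.891 → ψ₁ = 0.521
  ψ₁ = 0.521: g = 0.0061, g' = -0.803 → ψ₁ = 0.528
Converged at ψ₁ = 0.528.
Drum-1 compositions:
  A: x = 0.193, y = 0.634
  B: x = 0.498, y = 0.239
  C: x = 0.309, y = 0.127
Drum-2 feed = drum-1 vapor: z₂ = (0.6342, 0.2389, 0.1269).
Drum 2:
Let ψ₂ = V/F and solve Σ zᵢ(Kᵢ−1)/(1+ψ₂(Kᵢ−1)) = 0.
Check two-phase: ΣzᵢKᵢ = 1.239 > 1 and Σzᵢ/Kᵢ = 1.821 > 1, so g(0) = 0.239 > 0 and g(1) = -0.821 < 0.
Newton–Raphson from ψ₂ = 0.5:
  ψ₂ = 0.500: g = -0.0739, g' = -0.739 → ψ₂ = 0.400
  ψ₂ = 0.400: g = -0.0044, g' = -0.658 → ψ₂ = 0.393
Converged at ψ₂ = 0.393.
  A: x = 0.481, y = 0.871
  B: x = 0.337, y = 0.088
  C: x = 0.182, y = 0.042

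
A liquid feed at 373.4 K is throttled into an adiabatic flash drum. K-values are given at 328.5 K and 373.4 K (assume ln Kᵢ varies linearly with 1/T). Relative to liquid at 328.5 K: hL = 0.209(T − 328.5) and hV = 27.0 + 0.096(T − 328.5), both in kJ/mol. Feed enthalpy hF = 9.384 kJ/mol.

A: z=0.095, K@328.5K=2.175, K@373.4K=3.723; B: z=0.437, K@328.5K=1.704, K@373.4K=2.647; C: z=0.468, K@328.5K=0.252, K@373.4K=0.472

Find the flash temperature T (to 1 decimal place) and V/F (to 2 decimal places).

T = 338.5 K, V/F = 0.28

Adiabatic flash: solve Rachford–Rice at each trial T, then check hF = ψ·hV(T) + (1−ψ)·hL(T).
  T = 328.5 K: K = (2.175, 1.704, 0.252), RR gives ψ = 0.115, H_out = 3.102 kJ/mol
  T = 373.4 K: K = (3.723, 2.647, 0.472), RR gives ψ = 0.747, H_out = 25.761 kJ/mol
  T = 350.9 K: K = (2.893, 2.153, 0.352), RR gives ψ = 0.451, H_out = 15.705 kJ/mol
  T = 339.7 K: K = (2.520, 1.923, 0.299), RR gives ψ = 0.300, H_out = 10.054 kJ/mol
  T = 334.1 K: K = (2.344, 1.812, 0.275), RR gives ψ = 0.214, H_out = 6.808 kJ/mol
  T = 336.9 K: K = (2.431, 1.867, 0.287), RR gives ψ = 0.258, H_out = 8.478 kJ/mol
  T = 338.3 K: K = (2.476, 1.895, 0.293), RR gives ψ = 0.279, H_out = 9.277 kJ/mol
Linear interpolation between T = 338.3 (H_out = 9.277) and T = 339.7 (H_out = 10.054) on hF = 9.384 gives T ≈ 338.5 K, at which ψ = 0.28.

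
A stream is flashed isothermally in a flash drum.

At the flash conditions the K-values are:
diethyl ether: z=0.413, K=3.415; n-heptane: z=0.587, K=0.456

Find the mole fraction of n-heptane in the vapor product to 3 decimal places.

Rachford–Rice: g(V/F) = Σ zᵢ(Kᵢ−1)/(1+V/F(Kᵢ−1)) = 0.
Feasibility: ΣzᵢKᵢ = 1.678, Σzᵢ/Kᵢ = 1.408 — both > 1, two phases present.
Binary case is linear: z₁(K₁−1)(1+V/F(K₂−1)) + z₂(K₂−1)(1+V/F(K₁−1)) = 0
⇒ V/F = [z₁(K₁−1)+z₂(K₂−1)] / [−(K₁−1)(K₂−1)] = 0.6781/1.3138 = 0.516
Compositions from xᵢ = zᵢ/(1+V/F(Kᵢ−1)), yᵢ = Kᵢxᵢ:
  diethyl ether: x = 0.184, y = 0.628
  n-heptane: x = 0.816, y = 0.372

y_n-heptane = 0.372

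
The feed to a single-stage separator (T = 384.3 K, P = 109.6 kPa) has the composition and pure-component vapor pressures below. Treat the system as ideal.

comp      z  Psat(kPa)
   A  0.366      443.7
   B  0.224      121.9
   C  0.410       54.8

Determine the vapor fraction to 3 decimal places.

Raoult's law: Kᵢ = Pᵢˢᵃᵗ/P = Pᵢˢᵃᵗ/109.6.
  K_A = 443.7/109.6 = 4.04836, K_B = 121.9/109.6 = 1.11223, K_C = 54.8/109.6 = 0.50000
Let ψ = V/F and solve Σ zᵢ(Kᵢ−1)/(1+ψ(Kᵢ−1)) = 0.
Check two-phase: ΣzᵢKᵢ = 1.936 > 1 and Σzᵢ/Kᵢ = 1.112 > 1, so g(0) = 0.936 > 0 and g(1) = -0.112 < 0.
Newton–Raphson from ψ = 0.5:
  ψ = 0.500: g = 0.1925, g' = -0.719 → ψ = 0.768
  ψ = 0.768: g = 0.0244, g' = -0.577 → ψ = 0.810
Converged at ψ = 0.810.

ψ = 0.810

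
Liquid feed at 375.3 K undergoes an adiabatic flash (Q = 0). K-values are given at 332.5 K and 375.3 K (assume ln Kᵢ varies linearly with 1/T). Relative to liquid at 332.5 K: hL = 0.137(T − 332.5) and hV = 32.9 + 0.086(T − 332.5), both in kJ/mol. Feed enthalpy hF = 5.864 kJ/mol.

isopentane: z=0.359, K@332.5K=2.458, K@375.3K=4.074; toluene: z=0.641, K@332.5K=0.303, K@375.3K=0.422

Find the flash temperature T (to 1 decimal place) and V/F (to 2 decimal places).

T = 339.5 K, V/F = 0.15

Adiabatic flash: solve Rachford–Rice at each trial T, then check hF = ψ·hV(T) + (1−ψ)·hL(T).
  T = 332.5 K: K = (2.458, 0.303), RR gives ψ = 0.075, H_out = 2.481 kJ/mol
  T = 375.3 K: K = (4.074, 0.422), RR gives ψ = 0.413, H_out = 18.537 kJ/mol
  T = 353.9 K: K = (3.213, 0.361), RR gives ψ = 0.272, H_out = 11.595 kJ/mol
  T = 343.2 K: K = (2.822, 0.332), RR gives ψ = 0.185, H_out = 7.465 kJ/mol
  T = 337.9 K: K = (2.638, 0.317), RR gives ψ = 0.135, H_out = 5.134 kJ/mol
  T = 340.5 K: K = (2.728, 0.324), RR gives ψ = 0.160, H_out = 6.306 kJ/mol
  T = 339.2 K: K = (2.683, 0.321), RR gives ψ = 0.148, H_out = 5.728 kJ/mol
Linear interpolation between T = 339.2 (H_out = 5.728) and T = 340.5 (H_out = 6.306) on hF = 5.864 gives T ≈ 339.5 K, at which ψ = 0.15.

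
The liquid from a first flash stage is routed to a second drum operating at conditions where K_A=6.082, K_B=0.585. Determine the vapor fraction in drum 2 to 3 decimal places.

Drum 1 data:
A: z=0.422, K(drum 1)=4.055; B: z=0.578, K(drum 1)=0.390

Drum 1:
Binary case is linear: z₁(K₁−1)(1+ψ₁(K₂−1)) + z₂(K₂−1)(1+ψ₁(K₁−1)) = 0
⇒ ψ₁ = [z₁(K₁−1)+z₂(K₂−1)] / [−(K₁−1)(K₂−1)] = 0.9366/1.8635 = 0.503
Drum-1 compositions:
  A: x = 0.166, y = 0.675
  B: x = 0.834, y = 0.325
Drum-2 feed = drum-1 liquid: z₂ = (0.1664, 0.8336).
Drum 2:
Let ψ₂ = V/F and solve Σ zᵢ(Kᵢ−1)/(1+ψ₂(Kᵢ−1)) = 0.
Check two-phase: ΣzᵢKᵢ = 1.500 > 1 and Σzᵢ/Kᵢ = 1.452 > 1, so g(0) = 0.500 > 0 and g(1) = -0.452 < 0.
Newton iteration, ψ₂⁰ = 0.4:
  ψ₂ = 0.400: g = -0.1359, g' = -0.674 → ψ₂ = 0.198
  ψ₂ = 0.198: g = 0.0443, g' = -1.237 → ψ₂ = 0.234
  ψ₂ = 0.234: g = 0.0031, g' = -1.072 → ψ₂ = 0.237
Converged at ψ₂ = 0.237.
  A: x = 0.075, y = 0.459
  B: x = 0.925, y = 0.541

V/F (drum 2) = 0.237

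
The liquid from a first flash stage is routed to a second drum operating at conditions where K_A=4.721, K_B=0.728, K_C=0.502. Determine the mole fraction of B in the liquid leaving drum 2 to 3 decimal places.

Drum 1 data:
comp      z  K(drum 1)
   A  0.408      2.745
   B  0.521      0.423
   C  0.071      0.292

x_B (drum 2) = 0.787

Drum 1:
Newton–Raphson from ψ₁ = 0.35:
  ψ₁ = 0.350: g = -0.0015, g' = -0.814 → ψ₁ = 0.348
Converged at ψ₁ = 0.348.
Drum-1 compositions:
  A: x = 0.254, y = 0.697
  B: x = 0.652, y = 0.276
  C: x = 0.094, y = 0.028
Drum-2 feed = drum-1 liquid: z₂ = (0.2538, 0.6520, 0.0942).
Drum 2:
Let ψ₂ = V/F and solve Σ zᵢ(Kᵢ−1)/(1+ψ₂(Kᵢ−1)) = 0.
Feasibility: ΣzᵢKᵢ = 1.720, Σzᵢ/Kᵢ = 1.137 — both > 1, two phases present.
Newton iteration, ψ₂⁰ = 0.5:
  ψ₂ = 0.500: g = 0.0624, g' = -0.536 → ψ₂ = 0.617
  ψ₂ = 0.617: g = 0.0059, g' = -0.442 → ψ₂ = 0.630
Converged at ψ₂ = 0.630.
  A: x = 0.076, y = 0.358
  B: x = 0.787, y = 0.573
  C: x = 0.137, y = 0.069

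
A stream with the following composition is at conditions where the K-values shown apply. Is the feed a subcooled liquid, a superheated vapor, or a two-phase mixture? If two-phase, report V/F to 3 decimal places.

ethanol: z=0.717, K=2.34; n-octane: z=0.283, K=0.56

ΣzᵢKᵢ = 1.836; Σzᵢ/Kᵢ = 0.812.
Since Σzᵢ/Kᵢ < 1 the mixture is above its dew point — single vapor phase.

superheated vapor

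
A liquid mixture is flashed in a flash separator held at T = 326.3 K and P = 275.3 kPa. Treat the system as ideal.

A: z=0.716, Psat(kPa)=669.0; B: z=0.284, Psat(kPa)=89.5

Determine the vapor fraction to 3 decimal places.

Raoult's law: Kᵢ = Pᵢˢᵃᵗ/P = Pᵢˢᵃᵗ/275.3.
  K_A = 669.0/275.3 = 2.43008, K_B = 89.5/275.3 = 0.32510
Binary case is linear: z₁(K₁−1)(1+ψ(K₂−1)) + z₂(K₂−1)(1+ψ(K₁−1)) = 0
⇒ ψ = [z₁(K₁−1)+z₂(K₂−1)] / [−(K₁−1)(K₂−1)] = 0.8323/0.9652 = 0.862

ψ = 0.862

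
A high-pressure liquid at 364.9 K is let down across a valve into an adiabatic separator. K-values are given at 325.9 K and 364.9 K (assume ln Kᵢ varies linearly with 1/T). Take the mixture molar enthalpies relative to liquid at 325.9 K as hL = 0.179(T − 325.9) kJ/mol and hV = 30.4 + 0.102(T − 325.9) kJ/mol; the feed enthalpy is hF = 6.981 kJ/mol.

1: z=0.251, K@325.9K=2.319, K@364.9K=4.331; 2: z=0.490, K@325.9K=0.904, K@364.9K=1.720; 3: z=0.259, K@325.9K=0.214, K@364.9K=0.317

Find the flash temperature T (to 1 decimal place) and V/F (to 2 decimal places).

Adiabatic flash: solve Rachford–Rice at each trial T, then check hF = ψ·hV(T) + (1−ψ)·hL(T).
  T = 325.9 K: K = (2.319, 0.904, 0.214), RR gives ψ = 0.146, H_out = 4.435 kJ/mol
  T = 364.9 K: K = (4.331, 1.720, 0.317), RR gives ψ = 0.866, H_out = 30.694 kJ/mol
  T = 345.4 K: K = (3.226, 1.270, 0.263), RR gives ψ = 0.616, H_out = 21.279 kJ/mol
  T = 335.6 K: K = (2.746, 1.076, 0.238), RR gives ψ = 0.417, H_out = 14.116 kJ/mol
  T = 330.8 K: K = (2.529, 0.988, 0.226), RR gives ψ = 0.293, H_out = 9.673 kJ/mol
  T = 328.4 K: K = (2.425, 0.946, 0.220), RR gives ψ = 0.223, H_out = 7.197 kJ/mol
  T = 327.1 K: K = (2.369, 0.924, 0.217), RR gives ψ = 0.184, H_out = 5.784 kJ/mol
Linear interpolation between T = 327.1 (H_out = 5.784) and T = 328.4 (H_out = 7.197) on hF = 6.981 gives T ≈ 328.2 K, at which ψ = 0.22.

T = 328.2 K, V/F = 0.22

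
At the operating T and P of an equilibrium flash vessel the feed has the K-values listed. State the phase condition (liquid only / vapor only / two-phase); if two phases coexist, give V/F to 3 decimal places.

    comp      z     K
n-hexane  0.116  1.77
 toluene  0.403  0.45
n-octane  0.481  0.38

liquid only

ΣzᵢKᵢ = 0.569; Σzᵢ/Kᵢ = 2.227.
Since ΣzᵢKᵢ < 1 the mixture is below its bubble point — single liquid phase.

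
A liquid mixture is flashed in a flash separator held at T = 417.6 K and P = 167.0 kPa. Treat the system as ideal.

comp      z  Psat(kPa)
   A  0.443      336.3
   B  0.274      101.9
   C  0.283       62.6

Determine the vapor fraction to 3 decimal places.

Raoult's law: Kᵢ = Pᵢˢᵃᵗ/P = Pᵢˢᵃᵗ/167.0.
  K_A = 336.3/167.0 = 2.01377, K_B = 101.9/167.0 = 0.61018, K_C = 62.6/167.0 = 0.37485
Newton–Raphson from ψ = 0.61:
  ψ = 0.610: g = -0.1486, g' = -0.534 → ψ = 0.332
  ψ = 0.332: g = -0.0099, g' = -0.486 → ψ = 0.312
Converged at ψ = 0.312.

ψ = 0.312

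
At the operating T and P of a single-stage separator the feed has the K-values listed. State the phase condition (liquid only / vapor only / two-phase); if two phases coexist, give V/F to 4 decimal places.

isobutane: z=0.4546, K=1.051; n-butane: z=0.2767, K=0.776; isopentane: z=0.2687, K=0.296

ΣzᵢKᵢ = 0.7720; Σzᵢ/Kᵢ = 1.6969.
Since ΣzᵢKᵢ < 1 the mixture is below its bubble point — single liquid phase.

liquid only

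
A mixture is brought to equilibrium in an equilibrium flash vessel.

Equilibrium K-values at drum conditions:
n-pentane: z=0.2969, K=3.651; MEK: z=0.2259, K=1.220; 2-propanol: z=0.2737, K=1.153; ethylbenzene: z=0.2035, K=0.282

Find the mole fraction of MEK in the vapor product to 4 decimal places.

Rachford–Rice: g(ψ) = Σ zᵢ(Kᵢ−1)/(1+ψ(Kᵢ−1)) = 0.
Feasibility: ΣzᵢKᵢ = 1.7325, Σzᵢ/Kᵢ = 1.2255 — both > 1, two phases present.
Iterate (Newton) starting at ψ = 0.37:
  ψ = 0.3700: g = 0.28396, g' = -0.7414 → ψ = 0.7530
  ψ = 0.7530: g = 0.02478, g' = -0.7428 → ψ = 0.7864
  ψ = 0.7864: g = -0.00069, g' = -0.7858 → ψ = 0.7855
Converged at ψ = 0.7855.
Compositions from xᵢ = zᵢ/(1+ψ(Kᵢ−1)), yᵢ = Kᵢxᵢ:
  n-pentane: x = 0.0963, y = 0.3517
  MEK: x = 0.1926, y = 0.2350
  2-propanol: x = 0.2443, y = 0.2817
  ethylbenzene: x = 0.4667, y = 0.1316

y_MEK = 0.2350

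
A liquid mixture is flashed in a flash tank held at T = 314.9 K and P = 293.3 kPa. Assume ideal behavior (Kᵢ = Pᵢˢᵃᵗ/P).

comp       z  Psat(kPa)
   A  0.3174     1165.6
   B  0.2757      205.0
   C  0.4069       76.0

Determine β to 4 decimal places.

Raoult's law: Kᵢ = Pᵢˢᵃᵗ/P = Pᵢˢᵃᵗ/293.3.
  K_A = 1165.6/293.3 = 3.974088, K_B = 205.0/293.3 = 0.698943, K_C = 76.0/293.3 = 0.259120
Newton iteration, β⁰ = 0.51:
  β = 0.5100: g = -0.20754, g' = -1.0551 → β = 0.3133
  β = 0.3133: g = 0.00441, g' = -1.1616 → β = 0.3171
Converged at β = 0.3171.

β = 0.3171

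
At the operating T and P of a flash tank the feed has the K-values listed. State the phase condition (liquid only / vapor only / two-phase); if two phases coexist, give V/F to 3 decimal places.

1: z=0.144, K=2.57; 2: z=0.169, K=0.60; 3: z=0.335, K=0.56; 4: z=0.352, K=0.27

liquid only

ΣzᵢKᵢ = 0.754; Σzᵢ/Kᵢ = 2.240.
Since ΣzᵢKᵢ < 1 the mixture is below its bubble point — single liquid phase.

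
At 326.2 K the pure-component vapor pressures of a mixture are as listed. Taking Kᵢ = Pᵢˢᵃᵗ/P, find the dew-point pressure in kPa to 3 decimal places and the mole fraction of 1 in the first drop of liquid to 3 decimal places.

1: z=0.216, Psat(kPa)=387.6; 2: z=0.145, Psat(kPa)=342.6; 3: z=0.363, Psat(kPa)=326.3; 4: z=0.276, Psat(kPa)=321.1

Pdew = 338.693 kPa, x_1 = 0.189

At the dew point ψ → 1, so Σzᵢ/Kᵢ = 1 with Kᵢ = Pᵢˢᵃᵗ/P ⇒ 1/P = Σzᵢ/Pᵢˢᵃᵗ.
1/P = 0.216/387.6 + 0.145/342.6 + 0.363/326.3 + 0.276/321.1 = 0.002953 ⇒ P = 338.693 kPa
xᵢ = zᵢP/Pᵢˢᵃᵗ ⇒ x_1 = 0.216·338.693/387.6 = 0.189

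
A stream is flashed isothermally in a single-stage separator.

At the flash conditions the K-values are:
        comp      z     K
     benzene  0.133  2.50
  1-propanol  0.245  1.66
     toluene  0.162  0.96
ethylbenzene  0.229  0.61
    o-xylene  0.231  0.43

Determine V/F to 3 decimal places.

Rachford–Rice: g(V/F) = Σ zᵢ(Kᵢ−1)/(1+V/F(Kᵢ−1)) = 0.
g(0) = ΣzᵢKᵢ − 1 = 0.134 and g(1) = 1 − Σzᵢ/Kᵢ = -0.282, so a root lies in (0, 1).
Iterate (Newton) starting at V/F = 0.57:
  V/F = 0.570: g = -0.0915, g' = -0.366 → V/F = 0.320
  V/F = 0.320: g = -0.0014, g' = -0.367 → V/F = 0.316
Converged at V/F = 0.316.

V/F = 0.316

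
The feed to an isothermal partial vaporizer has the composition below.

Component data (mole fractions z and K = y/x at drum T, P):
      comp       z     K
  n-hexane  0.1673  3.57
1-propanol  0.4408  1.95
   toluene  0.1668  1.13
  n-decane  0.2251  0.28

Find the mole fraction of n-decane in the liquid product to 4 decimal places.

x_n-decane = 0.5472

Newton–Raphson from ψ = 0.5:
  ψ = 0.5000: g = 0.23919, g' = -0.6819 → ψ = 0.8508
  ψ = 0.8508: g = -0.03229, g' = -1.0102 → ψ = 0.8188
  ψ = 0.8188: g = -0.00123, g' = -0.9355 → ψ = 0.8175
Converged at ψ = 0.8175.
Compositions from xᵢ = zᵢ/(1+ψ(Kᵢ−1)), yᵢ = Kᵢxᵢ:
  n-hexane: x = 0.0540, y = 0.1926
  1-propanol: x = 0.2481, y = 0.4838
  toluene: x = 0.1508, y = 0.1704
  n-decane: x = 0.5472, y = 0.1532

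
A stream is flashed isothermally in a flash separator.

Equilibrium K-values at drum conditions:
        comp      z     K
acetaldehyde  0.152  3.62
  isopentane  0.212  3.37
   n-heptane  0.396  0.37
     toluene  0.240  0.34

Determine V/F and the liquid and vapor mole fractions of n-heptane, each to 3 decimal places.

Rachford–Rice: g(V/F) = Σ zᵢ(Kᵢ−1)/(1+V/F(Kᵢ−1)) = 0.
g(0) = ΣzᵢKᵢ − 1 = 0.493 and g(1) = 1 − Σzᵢ/Kᵢ = -0.881, so a root lies in (0, 1).
Iterate (Newton) starting at V/F = 0.5:
  V/F = 0.500: g = -0.1983, g' = -1.013 → V/F = 0.304
  V/F = 0.304: g = 0.0067, g' = -1.129 → V/F = 0.310
Converged at V/F = 0.310.
Compositions from xᵢ = zᵢ/(1+V/F(Kᵢ−1)), yᵢ = Kᵢxᵢ:
  acetaldehyde: x = 0.084, y = 0.304
  isopentane: x = 0.122, y = 0.412
  n-heptane: x = 0.492, y = 0.182
  toluene: x = 0.302, y = 0.103

V/F = 0.310, x_n-heptane = 0.492, y_n-heptane = 0.182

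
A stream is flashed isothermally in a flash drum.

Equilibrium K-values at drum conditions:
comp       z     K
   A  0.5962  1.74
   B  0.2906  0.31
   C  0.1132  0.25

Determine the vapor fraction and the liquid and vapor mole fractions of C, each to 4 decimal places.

ψ = 0.2975, x_C = 0.1457, y_C = 0.0364

Newton–Raphson from ψ = 0.5:
  ψ = 0.5000: g = -0.11993, g' = -0.6594 → ψ = 0.3181
  ψ = 0.3181: g = -0.01129, g' = -0.5509 → ψ = 0.2976
  ψ = 0.2976: g = -0.00007, g' = -0.5439 → ψ = 0.2975
Converged at ψ = 0.2975.
Compositions from xᵢ = zᵢ/(1+ψ(Kᵢ−1)), yᵢ = Kᵢxᵢ:
  A: x = 0.4886, y = 0.8502
  B: x = 0.3657, y = 0.1134
  C: x = 0.1457, y = 0.0364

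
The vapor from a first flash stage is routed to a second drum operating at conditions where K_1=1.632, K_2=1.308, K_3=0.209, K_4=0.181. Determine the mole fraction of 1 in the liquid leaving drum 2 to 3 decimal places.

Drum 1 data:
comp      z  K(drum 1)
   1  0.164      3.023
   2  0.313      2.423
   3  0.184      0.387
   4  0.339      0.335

Drum 1:
Newton iteration, ψ₁⁰ = 0.41:
  ψ₁ = 0.410: g = 0.0020, g' = -0.860 → ψ₁ = 0.412
Converged at ψ₁ = 0.412.
Drum-1 compositions:
  1: x = 0.089, y = 0.270
  2: x = 0.197, y = 0.478
  3: x = 0.246, y = 0.095
  4: x = 0.467, y = 0.156
Drum-2 feed = drum-1 vapor: z₂ = (0.2703, 0.4779, 0.0953, 0.1565).
Drum 2:
Material balance + equilibrium reduce to Σ zᵢ(Kᵢ−1)/(1+ψ₂(Kᵢ−1)) = 0.
Feasibility: ΣzᵢKᵢ = 1.114, Σzᵢ/Kᵢ = 1.851 — both > 1, two phases present.
Newton iteration, ψ₂⁰ = 0.57:
  ψ₂ = 0.570: g = -0.1268, g' = -0.658 → ψ₂ = 0.377
  ψ₂ = 0.377: g = -0.0231, g' = -0.448 → ψ₂ = 0.326
  ψ₂ = 0.326: g = -0.0009, g' = -0.415 → ψ₂ = 0.324
Converged at ψ₂ = 0.324.
  1: x = 0.224, y = 0.366
  2: x = 0.435, y = 0.568
  3: x = 0.128, y = 0.027
  4: x = 0.213, y = 0.039

x_1 (drum 2) = 0.224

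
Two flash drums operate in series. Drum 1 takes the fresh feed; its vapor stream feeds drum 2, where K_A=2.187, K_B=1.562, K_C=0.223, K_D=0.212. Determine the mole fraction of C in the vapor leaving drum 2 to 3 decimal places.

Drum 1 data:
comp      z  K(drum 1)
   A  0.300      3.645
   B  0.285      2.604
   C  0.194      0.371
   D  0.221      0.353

y_C (drum 2) = 0.055

Drum 1:
Iterate (Newton) starting at ψ₁ = 0.67:
  ψ₁ = 0.670: g = 0.0433, g' = -0.961 → ψ₁ = 0.715
Converged at ψ₁ = 0.715.
Drum-1 compositions:
  A: x = 0.104, y = 0.378
  B: x = 0.133, y = 0.346
  C: x = 0.352, y = 0.131
  D: x = 0.411, y = 0.145
Drum-2 feed = drum-1 vapor: z₂ = (0.3784, 0.3458, 0.1307, 0.1451).
Drum 2:
Newton iteration, ψ₂⁰ = 0.54:
  ψ₂ = 0.540: g = 0.0488, g' = -0.770 → ψ₂ = 0.603
  ψ₂ = 0.603: g = -0.0024, g' = -0.849 → ψ₂ = 0.601
Converged at ψ₂ = 0.601.
  A: x = 0.221, y = 0.483
  B: x = 0.259, y = 0.404
  C: x = 0.245, y = 0.055
  D: x = 0.275, y = 0.058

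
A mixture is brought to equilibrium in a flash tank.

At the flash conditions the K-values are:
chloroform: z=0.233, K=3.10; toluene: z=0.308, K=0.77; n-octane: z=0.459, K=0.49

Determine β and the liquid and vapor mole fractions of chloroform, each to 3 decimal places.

Let β = V/F and solve Σ zᵢ(Kᵢ−1)/(1+β(Kᵢ−1)) = 0.
Feasibility: ΣzᵢKᵢ = 1.184, Σzᵢ/Kᵢ = 1.412 — both > 1, two phases present.
Newton iteration, β⁰ = 0.32:
  β = 0.320: g = -0.0636, g' = -0.557 → β = 0.206
  β = 0.206: g = 0.0057, g' = -0.668 → β = 0.214
Converged at β = 0.214.
Compositions from xᵢ = zᵢ/(1+β(Kᵢ−1)), yᵢ = Kᵢxᵢ:
  chloroform: x = 0.161, y = 0.498
  toluene: x = 0.324, y = 0.249
  n-octane: x = 0.515, y = 0.253

β = 0.214, x_chloroform = 0.161, y_chloroform = 0.498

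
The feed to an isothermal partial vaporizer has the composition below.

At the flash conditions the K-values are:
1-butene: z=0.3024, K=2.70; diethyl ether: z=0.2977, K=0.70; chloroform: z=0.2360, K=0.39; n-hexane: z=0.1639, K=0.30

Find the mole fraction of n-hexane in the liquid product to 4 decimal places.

Rachford–Rice: g(ψ) = Σ zᵢ(Kᵢ−1)/(1+ψ(Kᵢ−1)) = 0.
g(0) = ΣzᵢKᵢ − 1 = 0.1661 and g(1) = 1 − Σzᵢ/Kᵢ = -0.6887, so a root lies in (0, 1).
Newton iteration, ψ⁰ = 0.31:
  ψ = 0.3100: g = -0.08586, g' = -0.6719 → ψ = 0.1822
  ψ = 0.1822: g = 0.00456, g' = -0.7561 → ψ = 0.1882
  ψ = 0.1882: g = 0.00002, g' = -0.7503 → ψ = 0.1883
Converged at ψ = 0.1883.
Compositions from xᵢ = zᵢ/(1+ψ(Kᵢ−1)), yᵢ = Kᵢxᵢ:
  1-butene: x = 0.2291, y = 0.6185
  diethyl ether: x = 0.3155, y = 0.2209
  chloroform: x = 0.2666, y = 0.1040
  n-hexane: x = 0.1888, y = 0.0566

x_n-hexane = 0.1888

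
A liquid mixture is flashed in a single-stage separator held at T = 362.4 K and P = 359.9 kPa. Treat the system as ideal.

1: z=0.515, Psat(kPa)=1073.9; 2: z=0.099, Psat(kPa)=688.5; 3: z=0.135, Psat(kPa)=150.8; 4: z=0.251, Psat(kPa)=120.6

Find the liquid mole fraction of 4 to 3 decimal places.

x_4 = 0.495

Raoult's law: Kᵢ = Pᵢˢᵃᵗ/P = Pᵢˢᵃᵗ/359.9.
  K_1 = 1073.9/359.9 = 2.98388, K_2 = 688.5/359.9 = 1.91303, K_3 = 150.8/359.9 = 0.41901, K_4 = 120.6/359.9 = 0.33509
Let β = V/F and solve Σ zᵢ(Kᵢ−1)/(1+β(Kᵢ−1)) = 0.
Check two-phase: ΣzᵢKᵢ = 1.867 > 1 and Σzᵢ/Kᵢ = 1.296 > 1, so g(0) = 0.867 > 0 and g(1) = -0.296 < 0.
Newton–Raphson from β = 0.42:
  β = 0.420: g = 0.2874, g' = -0.940 → β = 0.726
  β = 0.726: g = 0.0149, g' = -0.921 → β = 0.742
Converged at β = 0.742.
Compositions from xᵢ = zᵢ/(1+β(Kᵢ−1)), yᵢ = Kᵢxᵢ:
  1: x = 0.208, y = 0.622
  2: x = 0.059, y = 0.113
  3: x = 0.237, y = 0.099
  4: x = 0.495, y = 0.166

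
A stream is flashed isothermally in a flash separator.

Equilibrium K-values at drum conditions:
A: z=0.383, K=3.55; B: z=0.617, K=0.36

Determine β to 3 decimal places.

β = 0.356

Rachford–Rice: g(β) = Σ zᵢ(Kᵢ−1)/(1+β(Kᵢ−1)) = 0.
Feasibility: ΣzᵢKᵢ = 1.582, Σzᵢ/Kᵢ = 1.822 — both > 1, two phases present.
Binary case is linear: z₁(K₁−1)(1+β(K₂−1)) + z₂(K₂−1)(1+β(K₁−1)) = 0
⇒ β = [z₁(K₁−1)+z₂(K₂−1)] / [−(K₁−1)(K₂−1)] = 0.5818/1.6320 = 0.356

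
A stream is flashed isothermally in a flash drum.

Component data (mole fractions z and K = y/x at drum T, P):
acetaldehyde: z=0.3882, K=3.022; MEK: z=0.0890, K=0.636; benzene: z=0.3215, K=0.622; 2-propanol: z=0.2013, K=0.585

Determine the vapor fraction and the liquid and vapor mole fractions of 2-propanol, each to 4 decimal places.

ψ = 0.6967, x_2-propanol = 0.2832, y_2-propanol = 0.1657

Iterate (Newton) starting at ψ = 0.5:
  ψ = 0.5000: g = 0.09546, g' = -0.5351 → ψ = 0.6784
  ψ = 0.6784: g = 0.00823, g' = -0.4532 → ψ = 0.6965
  ψ = 0.6965: g = 0.00005, g' = -0.4480 → ψ = 0.6967
Converged at ψ = 0.6967.
Compositions from xᵢ = zᵢ/(1+ψ(Kᵢ−1)), yᵢ = Kᵢxᵢ:
  acetaldehyde: x = 0.1612, y = 0.4871
  MEK: x = 0.1192, y = 0.0758
  benzene: x = 0.4364, y = 0.2715
  2-propanol: x = 0.2832, y = 0.1657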